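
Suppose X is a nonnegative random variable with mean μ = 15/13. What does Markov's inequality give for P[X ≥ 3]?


μ = E[X] = 15/13, a = 3.
Markov: P[X ≥ 3] ≤ μ/a = (15/13)/3 = 5/13.
Numerically: ≈ 0.38462.
(Since a = 3 > μ = 1.15385, the bound 5/13 is < 1 and informative.)

P[X ≥ 3] ≤ 5/13 ≈ 0.38462.


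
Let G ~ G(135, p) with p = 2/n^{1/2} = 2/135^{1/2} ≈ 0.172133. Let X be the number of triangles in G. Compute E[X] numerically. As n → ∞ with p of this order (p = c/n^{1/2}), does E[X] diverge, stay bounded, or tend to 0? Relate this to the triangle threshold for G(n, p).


Number of potential triangles: C(135, 3) = 400995.
Each occurs with probability p³ ≈ (0.172133)³ ≈ 5.10022498e-03.
By linearity: E[X] = C(135, 3)·p³ ≈ 400995 · 5.10022498e-03 ≈ 2045.164717.
Since α = 1/2 < 1, p = c/n^{1/2} ≫ 1/n is above the triangle threshold p ~ 1/n. Asymptotically E[X] ~ (c³/6)·n^{3(1−α)} = (2³/6)·n^{1.5} → ∞; triangles are abundant w.h.p.

E[X] ≈ 2045.164717; in regime p = Θ(1/n^{1/2}) E[X] diverges (above the triangle threshold p ~ 1/n).


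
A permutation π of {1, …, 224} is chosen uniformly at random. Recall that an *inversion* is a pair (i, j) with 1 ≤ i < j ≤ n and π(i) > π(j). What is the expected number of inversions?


Write X = Σ X_I over the C(224, 2) = 24976 pairs i < j, with X_I the indicator of one inversion.
There are 24976 indicators.
For each fixed pair i < j, the values π(i) and π(j) are two distinct elements of {1, …, 224} in uniformly random order; by symmetry P[π(i) > π(j)] = 1/2.
By linearity: E[X] = 24976 · (1/2) = C(224, 2) · (1/2) = 24976/2 = 12488 ≈ 12488.0000.

E[X] = 12488 = 12488.0000.


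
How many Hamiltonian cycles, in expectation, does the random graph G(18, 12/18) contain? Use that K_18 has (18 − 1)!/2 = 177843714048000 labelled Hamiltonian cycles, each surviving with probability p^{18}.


K_18 has (18 − 1)!/2 = 177843714048000 labelled Hamiltonian cycles.
For each such Hamiltonian cycle H, let X_H = 1 if all 18 edges of H are present in G. Then P[X_H = 1] = p^{18} = (2/3)^{18} = 262144/387420489.
Summing the indicators: E[X] = Σ_H E[X_H] = 177843714048000 · p^{18} = 177843714048000 · 262144/387420489 = 63951526166528000/531441.
Numerically: E[X] ≈ 1.2e+11.

E[X] = 177843714048000 · (2/3)^{18} = 63951526166528000/531441 ≈ 1.2e+11.


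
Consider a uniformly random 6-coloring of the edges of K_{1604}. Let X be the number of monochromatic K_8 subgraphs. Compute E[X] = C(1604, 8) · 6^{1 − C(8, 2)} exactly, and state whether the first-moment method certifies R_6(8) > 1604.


E[X] = C(1604, 8) · 6^{1 − 28} = 1067877273673000226280 · 6^{−27} = 1067877273673000226280/1023490369077469249536.
As a reduced fraction: E[X] = 44494886403041676095/42645432044894552064 ≈ 1.04337.
Is E[X] < 1? NO.
Since E[X] ≥ 1, the first-moment bound is inconclusive at n = 1604; it does NOT by itself certify R_6(8) > 1604.

E[X] = 44494886403041676095/42645432044894552064 ≈ 1.04337; E[X] ≥ 1; first-moment method inconclusive here.


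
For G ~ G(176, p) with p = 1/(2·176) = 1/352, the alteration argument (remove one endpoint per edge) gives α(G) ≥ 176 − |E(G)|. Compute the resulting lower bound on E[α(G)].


E[|E(G)|] = C(176, 2)·p = 15400 · (1/352) = 175/4.
E[α(G)] ≥ n − E[|E(G)|] = 176 − 175/4 = 529/4.
Numerically: ≈ 132.25000.
(This is only a lower bound; the true E[α(G)] may be larger.)

E[α(G)] ≥ 529/4 ≈ 132.25000.


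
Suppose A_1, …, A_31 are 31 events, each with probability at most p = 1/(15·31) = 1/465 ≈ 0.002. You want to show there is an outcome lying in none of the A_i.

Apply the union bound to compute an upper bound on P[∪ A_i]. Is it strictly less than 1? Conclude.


Union bound: P[∪_{i=1}^{31} A_i] ≤ Σ_i P[A_i] ≤ 31·p = 31·(1/465) = 1/15.
Numerically: 1/15 ≈ 0.067.
Is 1/15 < 1? YES.
Since P[∪ A_i] ≤ 1/15 < 1, the complement has P[∩ A_i^c] ≥ 1 − 1/15 = 14/15 > 0, so some outcome avoids every A_i.

31·p = 1/15 ≈ 0.067; existence CERTIFIED by the union bound.


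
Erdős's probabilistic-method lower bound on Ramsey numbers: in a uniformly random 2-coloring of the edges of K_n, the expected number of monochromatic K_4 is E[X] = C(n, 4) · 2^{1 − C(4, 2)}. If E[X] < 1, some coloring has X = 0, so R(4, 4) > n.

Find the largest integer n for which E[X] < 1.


We need C(n, 4) · 2^{1 − 6} < 1, i.e. C(n, 4) < 2^{6 − 1} = 32.
Check values of n near the boundary:
  n = 4: C(4, 4) = 1; 1 < 32? YES
  n = 5: C(5, 4) = 5; 5 < 32? YES
  n = 6: C(6, 4) = 15; 15 < 32? YES
  n = 7: C(7, 4) = 35; 35 < 32? NO
The largest n with C(n, 4) < 32 is n = 6 (where E[X] = 15/32 ≈ 0.46875). Hence R(4, 4) > 6, i.e. R(4, 4) ≥ 7.

Largest n = 6; hence R(4, 4) > 6.


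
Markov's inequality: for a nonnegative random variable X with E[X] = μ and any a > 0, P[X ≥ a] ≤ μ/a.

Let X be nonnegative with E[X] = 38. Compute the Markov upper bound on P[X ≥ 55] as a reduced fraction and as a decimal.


μ = E[X] = 38, a = 55.
Markov: P[X ≥ 55] ≤ μ/a = (38)/55 = 38/55.
Numerically: ≈ 0.691.
(Since a = 55 > μ = 38.000, the bound 38/55 is < 1 and informative.)

P[X ≥ 55] ≤ 38/55 ≈ 0.691.


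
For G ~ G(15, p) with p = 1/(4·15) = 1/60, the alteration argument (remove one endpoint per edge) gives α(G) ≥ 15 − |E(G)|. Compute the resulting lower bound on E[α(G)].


E[|E(G)|] = C(15, 2)·p = 105 · (1/60) = 7/4.
E[α(G)] ≥ n − E[|E(G)|] = 15 − 7/4 = 53/4.
Numerically: ≈ 13.2500.
(This is only a lower bound; the true E[α(G)] may be larger.)

E[α(G)] ≥ 53/4 ≈ 13.2500.


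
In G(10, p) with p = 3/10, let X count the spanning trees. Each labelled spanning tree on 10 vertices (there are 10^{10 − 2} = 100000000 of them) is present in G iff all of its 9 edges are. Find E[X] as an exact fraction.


K_10 has 10^{10 − 2} = 100000000 labelled spanning trees.
For each such spanning tree H, let X_H = 1 if all 9 edges of H are present in G. Then P[X_H = 1] = p^{9} = (3/10)^{9} = 19683/1000000000.
By linearity: E[X] = Σ_H E[X_H] = 100000000 · p^{9} = 100000000 · 19683/1000000000 = 19683/10.
Numerically: E[X] ≈ 1968.3.

E[X] = 100000000 · (3/10)^{9} = 19683/10 ≈ 1968.3.


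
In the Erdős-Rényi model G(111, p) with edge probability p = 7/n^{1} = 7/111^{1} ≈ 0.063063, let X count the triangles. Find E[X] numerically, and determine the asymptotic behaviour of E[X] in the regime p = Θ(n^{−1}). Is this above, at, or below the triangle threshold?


Number of potential triangles: C(111, 3) = 221815.
Each occurs with probability p³ ≈ (0.063063)³ ≈ 2.5079864e-04.
By linearity: E[X] = C(111, 3)·p³ ≈ 221815 · 2.5079864e-04 ≈ 55.63090.
Here α = 1, so p = 7/n is exactly at the triangle threshold p ~ 1/n. Asymptotically E[X] → c³/6 = 7³/6 = 343/6 ≈ 57.16667, a bounded constant. In this regime the triangle count is asymptotically Poisson(c³/6).

E[X] ≈ 55.63090; in regime p = Θ(1/n^{1}) E[X] stays bounded (at the triangle threshold p ~ 1/n).


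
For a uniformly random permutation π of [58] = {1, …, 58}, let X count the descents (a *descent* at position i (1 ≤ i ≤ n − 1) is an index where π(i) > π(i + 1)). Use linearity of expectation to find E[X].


Write X = Σ X_I over i = 1, …, 57, with X_I the indicator of one descent.
There are 57 indicators.
For each fixed i, the pair (π(i), π(i+1)) is a uniformly random ordered pair of distinct values from {1, …, 58}; by symmetry P[π(i) > π(i+1)] = 1/2.
By linearity: E[X] = 57 · (1/2) = (58 − 1) · (1/2) = 57/2 ≈ 28.500000.

E[X] = 57/2 = 28.500000.


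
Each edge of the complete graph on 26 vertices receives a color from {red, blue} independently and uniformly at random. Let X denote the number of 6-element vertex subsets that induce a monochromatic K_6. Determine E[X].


Let X = Σ_S X_S over the C(26, 6) = 230230 subsets S of size 6, where X_S = 1 if the K_6 on S is monochromatic.
For a fixed S, the K_6 on S has C(6, 2) = 15 edges. P[all 15 edges red] = (1/2)^15, and likewise for blue, so P[monochromatic] = 2·(1/2)^15 = 2^{1 − 15} = 1/16384.
By linearity: E[X] = C(26, 6) · 2^{1 − 15} = 230230 · 1/16384 = 115115/8192.
Numerically: E[X] ≈ 14.0521.

E[X] = C(26,6)·2^(1−C(6,2)) = 115115/8192 ≈ 14.0521.


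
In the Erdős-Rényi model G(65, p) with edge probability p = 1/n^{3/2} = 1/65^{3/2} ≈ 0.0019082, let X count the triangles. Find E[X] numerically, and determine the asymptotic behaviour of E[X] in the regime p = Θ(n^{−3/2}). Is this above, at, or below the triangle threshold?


Number of potential triangles: C(65, 3) = 43680.
Each occurs with probability p³ ≈ (0.0019082)³ ≈ 6.9484813e-09.
By linearity: E[X] = C(65, 3)·p³ ≈ 43680 · 6.9484813e-09 ≈ 0.00030.
Since α = 3/2 > 1, p = c/n^{3/2} = o(1/n) is below the triangle threshold p ~ 1/n. Asymptotically E[X] ~ (c³/6)·n^{3(1−α)} = (1³/6)·n^{-1.5} → 0, so by Markov's inequality G has no triangles w.h.p.

E[X] ≈ 0.00030; in regime p = Θ(1/n^{3/2}) E[X] tends to 0 (below the triangle threshold p ~ 1/n).


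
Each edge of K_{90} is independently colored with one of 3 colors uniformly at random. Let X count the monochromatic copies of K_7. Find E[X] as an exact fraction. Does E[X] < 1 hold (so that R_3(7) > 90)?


E[X] = C(90, 7) · 3^{1 − 21} = 7471375560 · 3^{−20} = 7471375560/3486784401.
As a reduced fraction: E[X] = 830152840/387420489 ≈ 2.143.
Is E[X] < 1? NO.
Since E[X] ≥ 1, the first-moment bound is inconclusive at n = 90; it does NOT by itself certify R_3(7) > 90.

E[X] = 830152840/387420489 ≈ 2.143; E[X] ≥ 1; first-moment method inconclusive here.


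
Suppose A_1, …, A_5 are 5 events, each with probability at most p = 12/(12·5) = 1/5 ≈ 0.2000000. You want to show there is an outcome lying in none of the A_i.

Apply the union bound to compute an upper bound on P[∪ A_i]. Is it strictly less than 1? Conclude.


Union bound: P[∪_{i=1}^{5} A_i] ≤ Σ_i P[A_i] ≤ 5·p = 5·(1/5) = 1.
Numerically: 1 ≈ 1.0000000.
Is 1 < 1? NO.
Since the bound 1 is ≥ 1, the union bound is uninformative here; it does NOT by itself certify existence.

5·p = 1 ≈ 1.0000000; existence NOT certified by the union bound.


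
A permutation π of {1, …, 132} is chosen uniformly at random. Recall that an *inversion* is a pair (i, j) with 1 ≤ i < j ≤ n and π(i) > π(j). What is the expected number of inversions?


Write X = Σ X_I over the C(132, 2) = 8646 pairs i < j, with X_I the indicator of one inversion.
There are 8646 indicators.
For each fixed pair i < j, the values π(i) and π(j) are two distinct elements of {1, …, 132} in uniformly random order; by symmetry P[π(i) > π(j)] = 1/2.
By linearity: E[X] = 8646 · (1/2) = C(132, 2) · (1/2) = 8646/2 = 4323 ≈ 4323.0000.

E[X] = 4323 = 4323.0000.


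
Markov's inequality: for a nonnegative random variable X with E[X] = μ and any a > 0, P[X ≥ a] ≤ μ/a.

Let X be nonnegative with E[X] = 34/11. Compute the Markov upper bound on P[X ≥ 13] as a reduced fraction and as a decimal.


μ = E[X] = 34/11, a = 13.
Markov: P[X ≥ 13] ≤ μ/a = (34/11)/13 = 34/143.
Numerically: ≈ 0.237762.
(Since a = 13 > μ = 3.090909, the bound 34/143 is < 1 and informative.)

P[X ≥ 13] ≤ 34/143 ≈ 0.237762.


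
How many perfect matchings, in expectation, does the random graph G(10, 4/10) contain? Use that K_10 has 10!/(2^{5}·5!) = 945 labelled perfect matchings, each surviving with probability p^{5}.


K_10 has 10!/(2^{5}·5!) = 945 labelled perfect matchings.
For each such perfect matching H, let X_H = 1 if all 5 edges of H are present in G. Then P[X_H = 1] = p^{5} = (2/5)^{5} = 32/3125.
Summing the indicators: E[X] = Σ_H E[X_H] = 945 · p^{5} = 945 · 32/3125 = 6048/625.
Numerically: E[X] ≈ 9.6768.

E[X] = 945 · (2/5)^{5} = 6048/625 ≈ 9.6768.


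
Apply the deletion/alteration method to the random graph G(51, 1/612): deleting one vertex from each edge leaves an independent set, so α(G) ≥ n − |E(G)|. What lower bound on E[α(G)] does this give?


E[|E(G)|] = C(51, 2)·p = 1275 · (1/612) = 25/12.
E[α(G)] ≥ n − E[|E(G)|] = 51 − 25/12 = 587/12.
Numerically: ≈ 48.917.
(This is only a lower bound; the true E[α(G)] may be larger.)

E[α(G)] ≥ 587/12 ≈ 48.917.


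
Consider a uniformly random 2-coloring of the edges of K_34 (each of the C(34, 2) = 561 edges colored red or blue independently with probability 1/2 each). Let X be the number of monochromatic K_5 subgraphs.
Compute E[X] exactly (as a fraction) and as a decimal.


Let X = Σ_S X_S over the C(34, 5) = 278256 subsets S of size 5, where X_S = 1 if the K_5 on S is monochromatic.
For a fixed S, the K_5 on S has C(5, 2) = 10 edges. P[all 10 edges red] = (1/2)^10, and likewise for blue, so P[monochromatic] = 2·(1/2)^10 = 2^{1 − 10} = 1/512.
Summing: E[X] = C(34, 5) · 2^{1 − 10} = 278256 · 1/512 = 17391/32.
Numerically: E[X] ≈ 543.468750.

E[X] = C(34,5)·2^(1−C(5,2)) = 17391/32 ≈ 543.468750.


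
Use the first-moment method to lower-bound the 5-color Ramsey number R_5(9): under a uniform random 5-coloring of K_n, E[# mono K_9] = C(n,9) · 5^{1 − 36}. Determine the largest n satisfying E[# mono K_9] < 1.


We need C(n, 9) · 5^{1 − 36} < 1, i.e. C(n, 9) < 5^{36 − 1} = 2910383045673370361328125.
Check values of n near the boundary:
  n = 2170: C(2170, 9) = 2891746779868845075610510; 2891746779868845075610510 < 2910383045673370361328125? YES
  n = 2171: C(2171, 9) = 2903784578674959601827205; 2903784578674959601827205 < 2910383045673370361328125? YES
  n = 2172: C(2172, 9) = 2915866900084148060642020; 2915866900084148060642020 < 2910383045673370361328125? NO
  n = 2173: C(2173, 9) = 2927993888115921319674265; 2927993888115921319674265 < 2910383045673370361328125? NO
The largest n with C(n, 9) < 2910383045673370361328125 is n = 2171 (where E[X] = 580756915734991920365441/582076609134674072265625 ≈ 0.99773). Hence R_5(9) > 2171, i.e. R_5(9) ≥ 2172.

Largest n = 2171; hence R_5(9) > 2171.


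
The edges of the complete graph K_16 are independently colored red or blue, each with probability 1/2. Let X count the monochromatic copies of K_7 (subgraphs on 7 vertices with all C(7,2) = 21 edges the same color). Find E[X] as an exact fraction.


Let X = Σ_S X_S over the C(16, 7) = 11440 subsets S of size 7, where X_S = 1 if the K_7 on S is monochromatic.
For a fixed S, the K_7 on S has C(7, 2) = 21 edges. P[all 21 edges red] = (1/2)^21, and likewise for blue, so P[monochromatic] = 2·(1/2)^21 = 2^{1 − 21} = 1/1048576.
By linearity of expectation: E[X] = C(16, 7) · 2^{1 − 21} = 11440 · 1/1048576 = 715/65536.
Numerically: E[X] ≈ 0.0109.

E[X] = C(16,7)·2^(1−C(7,2)) = 715/65536 ≈ 0.0109.


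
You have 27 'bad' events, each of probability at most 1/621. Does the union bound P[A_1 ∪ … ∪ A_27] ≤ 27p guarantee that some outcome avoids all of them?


Union bound: P[∪_{i=1}^{27} A_i] ≤ Σ_i P[A_i] ≤ 27·p = 27·(1/621) = 1/23.
Numerically: 1/23 ≈ 0.0435.
Is 1/23 < 1? YES.
Since P[∪ A_i] ≤ 1/23 < 1, the complement has P[∩ A_i^c] ≥ 1 − 1/23 = 22/23 > 0, so some outcome avoids every A_i.

27·p = 1/23 ≈ 0.0435; existence CERTIFIED by the union bound.


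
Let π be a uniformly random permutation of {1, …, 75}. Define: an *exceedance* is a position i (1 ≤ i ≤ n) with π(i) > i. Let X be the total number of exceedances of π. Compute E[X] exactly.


Write X = Σ_{i=1}^{75} X_i, where X_i = 1_{π(i) > i}.
For each fixed i, π(i) is uniform over {1, …, 75} (marginal of a uniform permutation), so P[π(i) > i] = (n − i)/n. Summing: Σ_{i=1}^{75} (n − i)/n = (0 + 1 + … + 74)/75 = 75(75 − 1)/(2·75) = (75 − 1)/2.
Hence E[X] = Σ_{i=1}^{75} (75 − i)/75 = 37 ≈ 37.000.

E[X] = 37 = 37.000.


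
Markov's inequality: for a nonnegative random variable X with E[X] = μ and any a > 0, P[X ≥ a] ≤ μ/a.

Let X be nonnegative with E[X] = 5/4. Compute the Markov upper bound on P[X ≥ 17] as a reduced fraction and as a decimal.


μ = E[X] = 5/4, a = 17.
Markov: P[X ≥ 17] ≤ μ/a = (5/4)/17 = 5/68.
Numerically: ≈ 0.07353.
(Since a = 17 > μ = 1.25000, the bound 5/68 is < 1 and informative.)

P[X ≥ 17] ≤ 5/68 ≈ 0.07353.


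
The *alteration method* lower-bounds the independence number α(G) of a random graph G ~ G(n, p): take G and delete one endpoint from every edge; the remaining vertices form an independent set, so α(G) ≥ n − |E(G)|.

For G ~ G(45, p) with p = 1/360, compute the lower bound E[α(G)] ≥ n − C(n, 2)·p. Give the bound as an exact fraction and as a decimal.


E[|E(G)|] = C(45, 2)·p = 990 · (1/360) = 11/4.
E[α(G)] ≥ n − E[|E(G)|] = 45 − 11/4 = 169/4.
Numerically: ≈ 42.2500.
(This is only a lower bound; the true E[α(G)] may be larger.)

E[α(G)] ≥ 169/4 ≈ 42.2500.


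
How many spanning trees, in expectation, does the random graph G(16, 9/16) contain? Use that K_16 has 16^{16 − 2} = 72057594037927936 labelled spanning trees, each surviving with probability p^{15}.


K_16 has 16^{16 − 2} = 72057594037927936 labelled spanning trees.
For each such spanning tree H, let X_H = 1 if all 15 edges of H are present in G. Then P[X_H = 1] = p^{15} = (9/16)^{15} = 205891132094649/1152921504606846976.
By linearity: E[X] = Σ_H E[X_H] = 72057594037927936 · p^{15} = 72057594037927936 · 205891132094649/1152921504606846976 = 205891132094649/16.
Numerically: E[X] ≈ 1.29e+13.

E[X] = 72057594037927936 · (9/16)^{15} = 205891132094649/16 ≈ 1.29e+13.


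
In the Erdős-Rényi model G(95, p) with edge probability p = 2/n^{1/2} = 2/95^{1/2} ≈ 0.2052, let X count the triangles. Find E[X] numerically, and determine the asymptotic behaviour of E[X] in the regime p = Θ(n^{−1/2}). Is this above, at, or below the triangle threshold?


Number of potential triangles: C(95, 3) = 138415.
Each occurs with probability p³ ≈ (0.2052)³ ≈ 8.639818e-03.
By linearity: E[X] = C(95, 3)·p³ ≈ 138415 · 8.639818e-03 ≈ 1195.8804.
Since α = 1/2 < 1, p = c/n^{1/2} ≫ 1/n is above the triangle threshold p ~ 1/n. Asymptotically E[X] ~ (c³/6)·n^{3(1−α)} = (2³/6)·n^{1.5} → ∞; triangles are abundant w.h.p.

E[X] ≈ 1195.8804; in regime p = Θ(1/n^{1/2}) E[X] diverges (above the triangle threshold p ~ 1/n).


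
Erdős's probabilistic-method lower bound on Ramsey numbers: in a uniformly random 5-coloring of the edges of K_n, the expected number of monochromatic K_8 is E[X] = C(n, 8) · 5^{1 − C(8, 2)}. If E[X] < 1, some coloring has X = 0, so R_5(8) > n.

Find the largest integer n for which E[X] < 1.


We need C(n, 8) · 5^{1 − 28} < 1, i.e. C(n, 8) < 5^{28 − 1} = 7450580596923828125.
Check values of n near the boundary:
  n = 862: C(862, 8) = 7317951015318931845; 7317951015318931845 < 7450580596923828125? YES
  n = 863: C(863, 8) = 7386423071602617757; 7386423071602617757 < 7450580596923828125? YES
  n = 864: C(864, 8) = 7455455062926006708; 7455455062926006708 < 7450580596923828125? NO
  n = 865: C(865, 8) = 7525050909487743060; 7525050909487743060 < 7450580596923828125? NO
The largest n with C(n, 8) < 7450580596923828125 is n = 863 (where E[X] = 7386423071602617757/7450580596923828125 ≈ 0.99139). Hence R_5(8) > 863, i.e. R_5(8) ≥ 864.

Largest n = 863; hence R_5(8) > 863.


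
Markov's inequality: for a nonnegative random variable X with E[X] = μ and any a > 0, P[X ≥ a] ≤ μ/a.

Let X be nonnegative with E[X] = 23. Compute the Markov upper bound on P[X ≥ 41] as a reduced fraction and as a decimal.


μ = E[X] = 23, a = 41.
Markov: P[X ≥ 41] ≤ μ/a = (23)/41 = 23/41.
Numerically: ≈ 0.56098.
(Since a = 41 > μ = 23.00000, the bound 23/41 is < 1 and informative.)

P[X ≥ 41] ≤ 23/41 ≈ 0.56098.


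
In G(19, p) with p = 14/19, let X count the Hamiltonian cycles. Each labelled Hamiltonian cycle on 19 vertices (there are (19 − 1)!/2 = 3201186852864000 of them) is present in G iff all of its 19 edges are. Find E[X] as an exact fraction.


K_19 has (19 − 1)!/2 = 3201186852864000 labelled Hamiltonian cycles.
For each such Hamiltonian cycle H, let X_H = 1 if all 19 edges of H are present in G. Then P[X_H = 1] = p^{19} = (14/19)^{19} = 5976303958948914397184/1978419655660313589123979.
Summing the indicators: E[X] = Σ_H E[X_H] = 3201186852864000 · p^{19} = 3201186852864000 · 5976303958948914397184/1978419655660313589123979 = 19131265662106339128470788663934976000/1978419655660313589123979.
Numerically: E[X] ≈ 9.67e+12.

E[X] = 3201186852864000 · (14/19)^{19} = 19131265662106339128470788663934976000/1978419655660313589123979 ≈ 9.67e+12.


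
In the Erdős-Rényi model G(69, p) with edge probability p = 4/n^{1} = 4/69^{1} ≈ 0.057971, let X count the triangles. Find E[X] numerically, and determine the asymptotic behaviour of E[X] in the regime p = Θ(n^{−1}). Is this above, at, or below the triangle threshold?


Number of potential triangles: C(69, 3) = 52394.
Each occurs with probability p³ ≈ (0.057971)³ ≈ 1.94819624e-04.
By linearity: E[X] = C(69, 3)·p³ ≈ 52394 · 1.94819624e-04 ≈ 10.207379.
Here α = 1, so p = 4/n is exactly at the triangle threshold p ~ 1/n. Asymptotically E[X] → c³/6 = 4³/6 = 32/3 ≈ 10.666667, a bounded constant. In this regime the triangle count is asymptotically Poisson(c³/6).

E[X] ≈ 10.207379; in regime p = Θ(1/n^{1}) E[X] stays bounded (at the triangle threshold p ~ 1/n).


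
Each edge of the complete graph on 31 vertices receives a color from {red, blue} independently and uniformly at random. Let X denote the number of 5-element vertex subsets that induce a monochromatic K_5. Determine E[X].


Let X = Σ_S X_S over the C(31, 5) = 169911 subsets S of size 5, where X_S = 1 if the K_5 on S is monochromatic.
For a fixed S, the K_5 on S has C(5, 2) = 10 edges. P[all 10 edges red] = (1/2)^10, and likewise for blue, so P[monochromatic] = 2·(1/2)^10 = 2^{1 − 10} = 1/512.
Summing: E[X] = C(31, 5) · 2^{1 − 10} = 169911 · 1/512 = 169911/512.
Numerically: E[X] ≈ 331.85742.

E[X] = C(31,5)·2^(1−C(5,2)) = 169911/512 ≈ 331.85742.


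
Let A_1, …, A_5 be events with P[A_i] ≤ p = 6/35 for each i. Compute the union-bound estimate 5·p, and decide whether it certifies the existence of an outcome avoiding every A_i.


Union bound: P[∪_{i=1}^{5} A_i] ≤ Σ_i P[A_i] ≤ 5·p = 5·(6/35) = 6/7.
Numerically: 6/7 ≈ 0.8571.
Is 6/7 < 1? YES.
Since P[∪ A_i] ≤ 6/7 < 1, the complement has P[∩ A_i^c] ≥ 1 − 6/7 = 1/7 > 0, so some outcome avoids every A_i.

5·p = 6/7 ≈ 0.8571; existence CERTIFIED by the union bound.


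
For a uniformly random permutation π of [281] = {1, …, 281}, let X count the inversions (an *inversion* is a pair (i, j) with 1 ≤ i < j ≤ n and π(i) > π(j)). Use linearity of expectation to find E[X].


Write X = Σ X_I over the C(281, 2) = 39340 pairs i < j, with X_I the indicator of one inversion.
There are 39340 indicators.
For each fixed pair i < j, the values π(i) and π(j) are two distinct elements of {1, …, 281} in uniformly random order; by symmetry P[π(i) > π(j)] = 1/2.
By linearity: E[X] = 39340 · (1/2) = C(281, 2) · (1/2) = 39340/2 = 19670 ≈ 19670.0000.

E[X] = 19670 = 19670.0000.


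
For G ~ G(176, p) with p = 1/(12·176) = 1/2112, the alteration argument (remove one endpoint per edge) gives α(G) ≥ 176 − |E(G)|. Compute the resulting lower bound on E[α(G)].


E[|E(G)|] = C(176, 2)·p = 15400 · (1/2112) = 175/24.
E[α(G)] ≥ n − E[|E(G)|] = 176 − 175/24 = 4049/24.
Numerically: ≈ 168.708.
(This is only a lower bound; the true E[α(G)] may be larger.)

E[α(G)] ≥ 4049/24 ≈ 168.708.


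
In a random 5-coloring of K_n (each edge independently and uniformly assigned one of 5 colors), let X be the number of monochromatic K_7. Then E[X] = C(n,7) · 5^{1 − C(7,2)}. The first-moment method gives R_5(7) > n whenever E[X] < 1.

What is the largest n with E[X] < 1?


We need C(n, 7) · 5^{1 − 21} < 1, i.e. C(n, 7) < 5^{21 − 1} = 95367431640625.
Check values of n near the boundary:
  n = 333: C(333, 7) = 84549532139028; 84549532139028 < 95367431640625? YES
  n = 334: C(334, 7) = 86359460961576; 86359460961576 < 95367431640625? YES
  n = 335: C(335, 7) = 88202498238195; 88202498238195 < 95367431640625? YES
  n = 336: C(336, 7) = 90079147136880; 90079147136880 < 95367431640625? YES
  n = 337: C(337, 7) = 91989916924632; 91989916924632 < 95367431640625? YES
  n = 338: C(338, 7) = 93935323022736; 93935323022736 < 95367431640625? YES
  n = 339: C(339, 7) = 95915887062372; 95915887062372 < 95367431640625? NO
  n = 340: C(340, 7) = 97932136940560; 97932136940560 < 95367431640625? NO
  n = 341: C(341, 7) = 99984606876440; 99984606876440 < 95367431640625? NO
The largest n with C(n, 7) < 95367431640625 is n = 338 (where E[X] = 93935323022736/95367431640625 ≈ 0.985). Hence R_5(7) > 338, i.e. R_5(7) ≥ 339.

Largest n = 338; hence R_5(7) > 338.


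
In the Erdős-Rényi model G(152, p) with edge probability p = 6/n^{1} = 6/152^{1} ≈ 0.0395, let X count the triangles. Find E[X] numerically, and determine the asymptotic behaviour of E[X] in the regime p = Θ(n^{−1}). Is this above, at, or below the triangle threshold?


Number of potential triangles: C(152, 3) = 573800.
Each occurs with probability p³ ≈ (0.0395)³ ≈ 6.15068e-05.
By linearity: E[X] = C(152, 3)·p³ ≈ 573800 · 6.15068e-05 ≈ 35.293.
Here α = 1, so p = 6/n is exactly at the triangle threshold p ~ 1/n. Asymptotically E[X] → c³/6 = 6³/6 = 36 ≈ 36.000, a bounded constant. In this regime the triangle count is asymptotically Poisson(c³/6).

E[X] ≈ 35.293; in regime p = Θ(1/n^{1}) E[X] stays bounded (at the triangle threshold p ~ 1/n).


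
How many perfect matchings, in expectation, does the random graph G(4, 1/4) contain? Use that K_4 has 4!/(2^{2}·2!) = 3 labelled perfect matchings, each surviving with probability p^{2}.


K_4 has 4!/(2^{2}·2!) = 3 labelled perfect matchings.
For each such perfect matching H, let X_H = 1 if all 2 edges of H are present in G. Then P[X_H = 1] = p^{2} = (1/4)^{2} = 1/16.
By linearity: E[X] = Σ_H E[X_H] = 3 · p^{2} = 3 · 1/16 = 3/16.
Numerically: E[X] ≈ 0.1875.

E[X] = 3 · (1/4)^{2} = 3/16 ≈ 0.1875.


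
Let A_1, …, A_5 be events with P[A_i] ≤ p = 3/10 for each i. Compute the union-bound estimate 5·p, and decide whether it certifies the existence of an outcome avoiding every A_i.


Union bound: P[∪_{i=1}^{5} A_i] ≤ Σ_i P[A_i] ≤ 5·p = 5·(3/10) = 3/2.
Numerically: 3/2 ≈ 1.5000000.
Is 3/2 < 1? NO.
Since the bound 3/2 is ≥ 1, the union bound is uninformative here; it does NOT by itself certify existence.

5·p = 3/2 ≈ 1.5000000; existence NOT certified by the union bound.


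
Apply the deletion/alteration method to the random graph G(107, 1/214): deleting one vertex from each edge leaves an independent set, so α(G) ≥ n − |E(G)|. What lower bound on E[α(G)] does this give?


E[|E(G)|] = C(107, 2)·p = 5671 · (1/214) = 53/2.
E[α(G)] ≥ n − E[|E(G)|] = 107 − 53/2 = 161/2.
Numerically: ≈ 80.500000.
(This is only a lower bound; the true E[α(G)] may be larger.)

E[α(G)] ≥ 161/2 ≈ 80.500000.


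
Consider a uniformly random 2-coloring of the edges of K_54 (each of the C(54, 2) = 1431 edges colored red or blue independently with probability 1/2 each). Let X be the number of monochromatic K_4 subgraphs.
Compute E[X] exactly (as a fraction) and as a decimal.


Let X = Σ_S X_S over the C(54, 4) = 316251 subsets S of size 4, where X_S = 1 if the K_4 on S is monochromatic.
For a fixed S, the K_4 on S has C(4, 2) = 6 edges. P[all 6 edges red] = (1/2)^6, and likewise for blue, so P[monochromatic] = 2·(1/2)^6 = 2^{1 − 6} = 1/32.
By linearity of expectation: E[X] = C(54, 4) · 2^{1 − 6} = 316251 · 1/32 = 316251/32.
Numerically: E[X] ≈ 9882.8438.

E[X] = C(54,4)·2^(1−C(4,2)) = 316251/32 ≈ 9882.8438.


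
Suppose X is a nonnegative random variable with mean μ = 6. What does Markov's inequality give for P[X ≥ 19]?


μ = E[X] = 6, a = 19.
Markov: P[X ≥ 19] ≤ μ/a = (6)/19 = 6/19.
Numerically: ≈ 0.316.
(Since a = 19 > μ = 6.000, the bound 6/19 is < 1 and informative.)

P[X ≥ 19] ≤ 6/19 ≈ 0.316.


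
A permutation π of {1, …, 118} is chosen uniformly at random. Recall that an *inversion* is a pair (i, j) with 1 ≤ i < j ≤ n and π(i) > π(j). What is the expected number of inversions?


Write X = Σ X_I over the C(118, 2) = 6903 pairs i < j, with X_I the indicator of one inversion.
There are 6903 indicators.
For each fixed pair i < j, the values π(i) and π(j) are two distinct elements of {1, …, 118} in uniformly random order; by symmetry P[π(i) > π(j)] = 1/2.
By linearity: E[X] = 6903 · (1/2) = C(118, 2) · (1/2) = 6903/2 = 6903/2 ≈ 3451.5000.

E[X] = 6903/2 = 3451.5000.


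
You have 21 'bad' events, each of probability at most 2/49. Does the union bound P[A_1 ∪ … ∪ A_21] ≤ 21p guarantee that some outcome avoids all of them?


Union bound: P[∪_{i=1}^{21} A_i] ≤ Σ_i P[A_i] ≤ 21·p = 21·(2/49) = 6/7.
Numerically: 6/7 ≈ 0.857.
Is 6/7 < 1? YES.
Since P[∪ A_i] ≤ 6/7 < 1, the complement has P[∩ A_i^c] ≥ 1 − 6/7 = 1/7 > 0, so some outcome avoids every A_i.

21·p = 6/7 ≈ 0.857; existence CERTIFIED by the union bound.


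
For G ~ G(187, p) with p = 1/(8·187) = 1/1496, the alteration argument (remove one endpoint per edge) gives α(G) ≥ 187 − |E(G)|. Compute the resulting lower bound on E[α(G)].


E[|E(G)|] = C(187, 2)·p = 17391 · (1/1496) = 93/8.
E[α(G)] ≥ n − E[|E(G)|] = 187 − 93/8 = 1403/8.
Numerically: ≈ 175.37500.
(This is only a lower bound; the true E[α(G)] may be larger.)

E[α(G)] ≥ 1403/8 ≈ 175.37500.


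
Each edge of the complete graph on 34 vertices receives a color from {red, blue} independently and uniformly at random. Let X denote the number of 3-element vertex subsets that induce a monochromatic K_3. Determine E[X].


Let X = Σ_S X_S over the C(34, 3) = 5984 subsets S of size 3, where X_S = 1 if the K_3 on S is monochromatic.
For a fixed S, the K_3 on S has C(3, 2) = 3 edges. P[all 3 edges red] = (1/2)^3, and likewise for blue, so P[monochromatic] = 2·(1/2)^3 = 2^{1 − 3} = 1/4.
Summing: E[X] = C(34, 3) · 2^{1 − 3} = 5984 · 1/4 = 1496.
Numerically: E[X] ≈ 1496.00000.

E[X] = C(34,3)·2^(1−C(3,2)) = 1496 ≈ 1496.00000.


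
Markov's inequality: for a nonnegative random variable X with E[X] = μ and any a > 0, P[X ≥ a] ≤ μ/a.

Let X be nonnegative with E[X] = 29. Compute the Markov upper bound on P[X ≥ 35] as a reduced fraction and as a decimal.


μ = E[X] = 29, a = 35.
Markov: P[X ≥ 35] ≤ μ/a = (29)/35 = 29/35.
Numerically: ≈ 0.829.
(Since a = 35 > μ = 29.000, the bound 29/35 is < 1 and informative.)

P[X ≥ 35] ≤ 29/35 ≈ 0.829.


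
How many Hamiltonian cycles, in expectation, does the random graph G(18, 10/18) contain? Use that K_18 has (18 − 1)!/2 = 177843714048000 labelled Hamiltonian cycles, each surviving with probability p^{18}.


K_18 has (18 − 1)!/2 = 177843714048000 labelled Hamiltonian cycles.
For each such Hamiltonian cycle H, let X_H = 1 if all 18 edges of H are present in G. Then P[X_H = 1] = p^{18} = (5/9)^{18} = 3814697265625/150094635296999121.
By linearity of expectation: E[X] = Σ_H E[X_H] = 177843714048000 · p^{18} = 177843714048000 · 3814697265625/150094635296999121 = 930617187500000000000000/205891132094649.
Numerically: E[X] ≈ 4.5199e+09.

E[X] = 177843714048000 · (5/9)^{18} = 930617187500000000000000/205891132094649 ≈ 4.5199e+09.


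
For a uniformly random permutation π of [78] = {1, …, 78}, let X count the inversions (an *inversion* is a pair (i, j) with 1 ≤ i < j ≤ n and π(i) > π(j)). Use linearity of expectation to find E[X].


Write X = Σ X_I over the C(78, 2) = 3003 pairs i < j, with X_I the indicator of one inversion.
There are 3003 indicators.
For each fixed pair i < j, the values π(i) and π(j) are two distinct elements of {1, …, 78} in uniformly random order; by symmetry P[π(i) > π(j)] = 1/2.
By linearity: E[X] = 3003 · (1/2) = C(78, 2) · (1/2) = 3003/2 = 3003/2 ≈ 1501.500.

E[X] = 3003/2 = 1501.500.


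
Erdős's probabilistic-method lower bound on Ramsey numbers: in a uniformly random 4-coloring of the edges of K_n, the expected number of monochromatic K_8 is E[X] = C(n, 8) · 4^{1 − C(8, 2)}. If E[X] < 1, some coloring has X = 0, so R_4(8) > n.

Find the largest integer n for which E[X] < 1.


We need C(n, 8) · 4^{1 − 28} < 1, i.e. C(n, 8) < 4^{28 − 1} = 18014398509481984.
Check values of n near the boundary:
  n = 402: C(402, 8) = 15770615726749950; 15770615726749950 < 18014398509481984? YES
  n = 403: C(403, 8) = 16090020602228430; 16090020602228430 < 18014398509481984? YES
  n = 404: C(404, 8) = 16415071523485570; 16415071523485570 < 18014398509481984? YES
  n = 405: C(405, 8) = 16745853821188050; 16745853821188050 < 18014398509481984? YES
  n = 406: C(406, 8) = 17082453897995850; 17082453897995850 < 18014398509481984? YES
  n = 407: C(407, 8) = 17424959239309050; 17424959239309050 < 18014398509481984? YES
  n = 408: C(408, 8) = 17773458424095231; 17773458424095231 < 18014398509481984? YES
  n = 409: C(409, 8) = 18128041135797879; 18128041135797879 < 18014398509481984? NO
The largest n with C(n, 8) < 18014398509481984 is n = 408 (where E[X] = 17773458424095231/18014398509481984 ≈ 0.987). Hence R_4(8) > 408, i.e. R_4(8) ≥ 409.

Largest n = 408; hence R_4(8) > 408.


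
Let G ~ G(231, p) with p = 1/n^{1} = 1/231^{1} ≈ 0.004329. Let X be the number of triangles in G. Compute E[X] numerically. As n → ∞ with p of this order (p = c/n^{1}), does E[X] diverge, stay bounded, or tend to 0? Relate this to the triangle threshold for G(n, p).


Number of potential triangles: C(231, 3) = 2027795.
Each occurs with probability p³ ≈ (0.004329)³ ≈ 8.112675e-08.
By linearity: E[X] = C(231, 3)·p³ ≈ 2027795 · 8.112675e-08 ≈ 0.1645.
Here α = 1, so p = 1/n is exactly at the triangle threshold p ~ 1/n. Asymptotically E[X] → c³/6 = 1³/6 = 1/6 ≈ 0.1667, a bounded constant. In this regime the triangle count is asymptotically Poisson(c³/6).

E[X] ≈ 0.1645; in regime p = Θ(1/n^{1}) E[X] stays bounded (at the triangle threshold p ~ 1/n).


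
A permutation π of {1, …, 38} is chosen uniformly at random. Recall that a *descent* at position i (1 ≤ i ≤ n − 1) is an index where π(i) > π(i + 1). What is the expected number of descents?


Write X = Σ X_I over i = 1, …, 37, with X_I the indicator of one descent.
There are 37 indicators.
For each fixed i, the pair (π(i), π(i+1)) is a uniformly random ordered pair of distinct values from {1, …, 38}; by symmetry P[π(i) > π(i+1)] = 1/2.
By linearity: E[X] = 37 · (1/2) = (38 − 1) · (1/2) = 37/2 ≈ 18.50000.

E[X] = 37/2 = 18.50000.


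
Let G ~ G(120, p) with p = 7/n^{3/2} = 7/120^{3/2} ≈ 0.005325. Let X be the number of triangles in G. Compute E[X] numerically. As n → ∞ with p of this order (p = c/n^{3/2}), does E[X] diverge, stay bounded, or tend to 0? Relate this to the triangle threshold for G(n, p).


Number of potential triangles: C(120, 3) = 280840.
Each occurs with probability p³ ≈ (0.005325)³ ≈ 1.510005e-07.
By linearity: E[X] = C(120, 3)·p³ ≈ 280840 · 1.510005e-07 ≈ 0.0424.
Since α = 3/2 > 1, p = c/n^{3/2} = o(1/n) is below the triangle threshold p ~ 1/n. Asymptotically E[X] ~ (c³/6)·n^{3(1−α)} = (7³/6)·n^{-1.5} → 0, so by Markov's inequality G has no triangles w.h.p.

E[X] ≈ 0.0424; in regime p = Θ(1/n^{3/2}) E[X] tends to 0 (below the triangle threshold p ~ 1/n).


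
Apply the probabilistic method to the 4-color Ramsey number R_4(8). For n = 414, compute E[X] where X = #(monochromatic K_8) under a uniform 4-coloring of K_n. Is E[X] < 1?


E[X] = C(414, 8) · 4^{1 − 28} = 19995425223496173 · 4^{−27} = 19995425223496173/18014398509481984.
As a reduced fraction: E[X] = 19995425223496173/18014398509481984 ≈ 1.109969.
Is E[X] < 1? NO.
Since E[X] ≥ 1, the first-moment bound is inconclusive at n = 414; it does NOT by itself certify R_4(8) > 414.

E[X] = 19995425223496173/18014398509481984 ≈ 1.109969; E[X] ≥ 1; first-moment method inconclusive here.


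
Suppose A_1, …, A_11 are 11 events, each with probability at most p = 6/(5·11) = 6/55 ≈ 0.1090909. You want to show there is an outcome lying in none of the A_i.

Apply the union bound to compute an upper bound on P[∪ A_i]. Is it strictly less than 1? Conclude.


Union bound: P[∪_{i=1}^{11} A_i] ≤ Σ_i P[A_i] ≤ 11·p = 11·(6/55) = 6/5.
Numerically: 6/5 ≈ 1.2000000.
Is 6/5 < 1? NO.
Since the bound 6/5 is ≥ 1, the union bound is uninformative here; it does NOT by itself certify existence.

11·p = 6/5 ≈ 1.2000000; existence NOT certified by the union bound.


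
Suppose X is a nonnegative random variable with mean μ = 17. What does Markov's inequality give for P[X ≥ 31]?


μ = E[X] = 17, a = 31.
Markov: P[X ≥ 31] ≤ μ/a = (17)/31 = 17/31.
Numerically: ≈ 0.54839.
(Since a = 31 > μ = 17.00000, the bound 17/31 is < 1 and informative.)

P[X ≥ 31] ≤ 17/31 ≈ 0.54839.


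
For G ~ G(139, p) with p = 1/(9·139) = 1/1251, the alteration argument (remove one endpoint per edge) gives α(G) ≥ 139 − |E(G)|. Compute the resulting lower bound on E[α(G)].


E[|E(G)|] = C(139, 2)·p = 9591 · (1/1251) = 23/3.
E[α(G)] ≥ n − E[|E(G)|] = 139 − 23/3 = 394/3.
Numerically: ≈ 131.333.
(This is only a lower bound; the true E[α(G)] may be larger.)

E[α(G)] ≥ 394/3 ≈ 131.333.


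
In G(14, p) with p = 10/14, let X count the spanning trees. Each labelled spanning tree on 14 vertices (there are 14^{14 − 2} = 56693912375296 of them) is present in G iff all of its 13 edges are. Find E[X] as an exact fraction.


K_14 has 14^{14 − 2} = 56693912375296 labelled spanning trees.
For each such spanning tree H, let X_H = 1 if all 13 edges of H are present in G. Then P[X_H = 1] = p^{13} = (5/7)^{13} = 1220703125/96889010407.
By linearity: E[X] = Σ_H E[X_H] = 56693912375296 · p^{13} = 56693912375296 · 1220703125/96889010407 = 5000000000000/7.
Numerically: E[X] ≈ 7.143e+11.

E[X] = 56693912375296 · (5/7)^{13} = 5000000000000/7 ≈ 7.143e+11.


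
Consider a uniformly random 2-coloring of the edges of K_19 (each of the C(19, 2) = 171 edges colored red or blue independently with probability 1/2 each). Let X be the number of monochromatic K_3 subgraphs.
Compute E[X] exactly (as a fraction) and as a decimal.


Let X = Σ_S X_S over the C(19, 3) = 969 subsets S of size 3, where X_S = 1 if the K_3 on S is monochromatic.
For a fixed S, the K_3 on S has C(3, 2) = 3 edges. P[all 3 edges red] = (1/2)^3, and likewise for blue, so P[monochromatic] = 2·(1/2)^3 = 2^{1 − 3} = 1/4.
By linearity of expectation: E[X] = C(19, 3) · 2^{1 − 3} = 969 · 1/4 = 969/4.
Numerically: E[X] ≈ 242.2500.

E[X] = C(19,3)·2^(1−C(3,2)) = 969/4 ≈ 242.2500.


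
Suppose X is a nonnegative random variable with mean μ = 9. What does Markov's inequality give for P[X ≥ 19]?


μ = E[X] = 9, a = 19.
Markov: P[X ≥ 19] ≤ μ/a = (9)/19 = 9/19.
Numerically: ≈ 0.47368.
(Since a = 19 > μ = 9.00000, the bound 9/19 is < 1 and informative.)

P[X ≥ 19] ≤ 9/19 ≈ 0.47368.


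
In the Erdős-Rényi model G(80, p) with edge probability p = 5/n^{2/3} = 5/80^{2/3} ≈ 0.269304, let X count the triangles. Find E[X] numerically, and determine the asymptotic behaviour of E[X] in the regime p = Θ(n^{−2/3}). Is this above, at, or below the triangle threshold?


Number of potential triangles: C(80, 3) = 82160.
Each occurs with probability p³ ≈ (0.269304)³ ≈ 1.95312500e-02.
By linearity: E[X] = C(80, 3)·p³ ≈ 82160 · 1.95312500e-02 ≈ 1604.687500.
Since α = 2/3 < 1, p = c/n^{2/3} ≫ 1/n is above the triangle threshold p ~ 1/n. Asymptotically E[X] ~ (c³/6)·n^{3(1−α)} = (5³/6)·n^{1} → ∞; triangles are abundant w.h.p.

E[X] ≈ 1604.687500; in regime p = Θ(1/n^{2/3}) E[X] diverges (above the triangle threshold p ~ 1/n).


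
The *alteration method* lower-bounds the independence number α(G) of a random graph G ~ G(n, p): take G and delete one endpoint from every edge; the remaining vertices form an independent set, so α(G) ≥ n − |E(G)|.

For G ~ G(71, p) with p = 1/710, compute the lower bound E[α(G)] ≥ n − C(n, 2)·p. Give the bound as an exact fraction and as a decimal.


E[|E(G)|] = C(71, 2)·p = 2485 · (1/710) = 7/2.
E[α(G)] ≥ n − E[|E(G)|] = 71 − 7/2 = 135/2.
Numerically: ≈ 67.5000.
(This is only a lower bound; the true E[α(G)] may be larger.)

E[α(G)] ≥ 135/2 ≈ 67.5000.
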